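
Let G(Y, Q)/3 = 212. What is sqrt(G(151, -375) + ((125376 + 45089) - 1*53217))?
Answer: 2*sqrt(29471) ≈ 343.34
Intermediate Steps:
G(Y, Q) = 636 (G(Y, Q) = 3*212 = 636)
sqrt(G(151, -375) + ((125376 + 45089) - 1*53217)) = sqrt(636 + ((125376 + 45089) - 1*53217)) = sqrt(636 + (170465 - 53217)) = sqrt(636 + 117248) = sqrt(117884) = 2*sqrt(29471)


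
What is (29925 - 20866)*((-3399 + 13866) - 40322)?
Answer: -270456445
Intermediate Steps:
(29925 - 20866)*((-3399 + 13866) - 40322) = 9059*(10467 - 40322) = 9059*(-29855) = -270456445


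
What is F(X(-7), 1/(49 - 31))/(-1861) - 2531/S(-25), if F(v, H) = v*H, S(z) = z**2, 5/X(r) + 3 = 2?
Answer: -84780313/20936250 ≈ -4.0495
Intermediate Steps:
X(r) = -5 (X(r) = 5/(-3 + 2) = 5/(-1) = 5*(-1) = -5)
F(v, H) = H*v
F(X(-7), 1/(49 - 31))/(-1861) - 2531/S(-25) = (-5/(49 - 31))/(-1861) - 2531/((-25)**2) = (-5/18)*(-1/1861) - 2531/625 = ((1/18)*(-5))*(-1/1861) - 2531*1/625 = -5/18*(-1/1861) - 2531/625 = 5/33498 - 2531/625 = -84780313/20936250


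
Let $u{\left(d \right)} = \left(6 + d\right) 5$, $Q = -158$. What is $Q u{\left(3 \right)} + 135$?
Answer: $-6975$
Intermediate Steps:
$u{\left(d \right)} = 30 + 5 d$
$Q u{\left(3 \right)} + 135 = - 158 \left(30 + 5 \cdot 3\right) + 135 = - 158 \left(30 + 15\right) + 135 = \left(-158\right) 45 + 135 = -7110 + 135 = -6975$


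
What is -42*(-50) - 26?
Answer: 2074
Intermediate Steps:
-42*(-50) - 26 = 2100 - 26 = 2074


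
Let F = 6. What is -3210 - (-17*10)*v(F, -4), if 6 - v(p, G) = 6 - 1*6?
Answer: -2190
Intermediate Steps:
v(p, G) = 6 (v(p, G) = 6 - (6 - 1*6) = 6 - (6 - 6) = 6 - 1*0 = 6 + 0 = 6)
-3210 - (-17*10)*v(F, -4) = -3210 - (-17*10)*6 = -3210 - (-170)*6 = -3210 - 1*(-1020) = -3210 + 1020 = -2190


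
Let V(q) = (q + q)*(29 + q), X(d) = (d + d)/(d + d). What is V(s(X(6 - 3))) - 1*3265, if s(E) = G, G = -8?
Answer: -3601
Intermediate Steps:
X(d) = 1 (X(d) = (2*d)/((2*d)) = (2*d)*(1/(2*d)) = 1)
s(E) = -8
V(q) = 2*q*(29 + q) (V(q) = (2*q)*(29 + q) = 2*q*(29 + q))
V(s(X(6 - 3))) - 1*3265 = 2*(-8)*(29 - 8) - 1*3265 = 2*(-8)*21 - 3265 = -336 - 3265 = -3601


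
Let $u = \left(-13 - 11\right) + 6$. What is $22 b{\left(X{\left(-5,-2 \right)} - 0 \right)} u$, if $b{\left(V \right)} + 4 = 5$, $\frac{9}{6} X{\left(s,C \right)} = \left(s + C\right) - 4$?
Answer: $-396$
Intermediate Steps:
$X{\left(s,C \right)} = - \frac{8}{3} + \frac{2 C}{3} + \frac{2 s}{3}$ ($X{\left(s,C \right)} = \frac{2 \left(\left(s + C\right) - 4\right)}{3} = \frac{2 \left(\left(C + s\right) - 4\right)}{3} = \frac{2 \left(-4 + C + s\right)}{3} = - \frac{8}{3} + \frac{2 C}{3} + \frac{2 s}{3}$)
$b{\left(V \right)} = 1$ ($b{\left(V \right)} = -4 + 5 = 1$)
$u = -18$ ($u = -24 + 6 = -18$)
$22 b{\left(X{\left(-5,-2 \right)} - 0 \right)} u = 22 \cdot 1 \left(-18\right) = 22 \left(-18\right) = -396$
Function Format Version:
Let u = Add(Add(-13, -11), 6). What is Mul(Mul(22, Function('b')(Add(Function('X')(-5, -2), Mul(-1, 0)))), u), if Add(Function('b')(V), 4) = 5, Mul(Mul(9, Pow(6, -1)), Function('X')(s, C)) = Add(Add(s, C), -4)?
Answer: -396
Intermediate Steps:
Function('X')(s, C) = Add(Rational(-8, 3), Mul(Rational(2, 3), C), Mul(Rational(2, 3), s)) (Function('X')(s, C) = Mul(Rational(2, 3), Add(Add(s, C), -4)) = Mul(Rational(2, 3), Add(Add(C, s), -4)) = Mul(Rational(2, 3), Add(-4, C, s)) = Add(Rational(-8, 3), Mul(Rational(2, 3), C), Mul(Rational(2, 3), s)))
Function('b')(V) = 1 (Function('b')(V) = Add(-4, 5) = 1)
u = -18 (u = Add(-24, 6) = -18)
Mul(Mul(22, Function('b')(Add(Function('X')(-5, -2), Mul(-1, 0)))), u) = Mul(Mul(22, 1), -18) = Mul(22, -18) = -396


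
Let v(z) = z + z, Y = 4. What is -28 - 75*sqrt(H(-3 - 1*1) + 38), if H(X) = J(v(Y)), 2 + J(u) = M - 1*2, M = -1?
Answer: -28 - 75*sqrt(33) ≈ -458.84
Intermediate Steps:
v(z) = 2*z
J(u) = -5 (J(u) = -2 + (-1 - 1*2) = -2 + (-1 - 2) = -2 - 3 = -5)
H(X) = -5
-28 - 75*sqrt(H(-3 - 1*1) + 38) = -28 - 75*sqrt(-5 + 38) = -28 - 75*sqrt(33)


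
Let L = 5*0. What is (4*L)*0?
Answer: 0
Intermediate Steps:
L = 0
(4*L)*0 = (4*0)*0 = 0*0 = 0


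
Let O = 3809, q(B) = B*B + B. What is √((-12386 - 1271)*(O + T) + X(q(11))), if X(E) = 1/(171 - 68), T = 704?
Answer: 3*I*√72652837874/103 ≈ 7850.7*I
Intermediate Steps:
q(B) = B + B² (q(B) = B² + B = B + B²)
X(E) = 1/103
√((-12386 - 1271)*(O + T) + X(q(11))) = √((-12386 - 1271)*(3809 + 704) + 1/103) = √(-13657*4513 + 1/103) = √(-61634041 + 1/103) = √(-6348306222/103) = 3*I*√72652837874/103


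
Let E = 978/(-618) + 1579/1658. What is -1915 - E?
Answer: -326924593/170774 ≈ -1914.4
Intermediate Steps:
E = -107617/170774 (E = 978*(-1/618) + 1579*(1/1658) = -163/103 + 1579/1658 = -107617/170774 ≈ -0.63017)
-1915 - E = -1915 - 1*(-107617/170774) = -1915 + 107617/170774 = -326924593/170774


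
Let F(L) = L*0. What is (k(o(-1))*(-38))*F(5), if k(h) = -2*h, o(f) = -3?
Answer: 0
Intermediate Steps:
F(L) = 0
(k(o(-1))*(-38))*F(5) = (-2*(-3)*(-38))*0 = (6*(-38))*0 = -228*0 = 0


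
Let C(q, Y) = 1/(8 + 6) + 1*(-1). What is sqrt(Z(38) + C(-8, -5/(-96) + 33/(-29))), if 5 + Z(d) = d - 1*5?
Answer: sqrt(5306)/14 ≈ 5.2030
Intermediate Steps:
Z(d) = -10 + d (Z(d) = -5 + (d - 1*5) = -5 + (d - 5) = -5 + (-5 + d) = -10 + d)
C(q, Y) = -13/14 (C(q, Y) = 1/14 - 1 = -13/14)
sqrt(Z(38) + C(-8, -5/(-96) + 33/(-29))) = sqrt((-10 + 38) - 13/14) = sqrt(28 - 13/14) = sqrt(379/14) = sqrt(5306)/14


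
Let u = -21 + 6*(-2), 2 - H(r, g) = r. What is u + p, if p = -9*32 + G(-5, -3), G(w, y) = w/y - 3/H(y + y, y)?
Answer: -7673/24 ≈ -319.71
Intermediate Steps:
H(r, g) = 2 - r
G(w, y) = -3/(2 - 2*y) + w/y (G(w, y) = w/y - 3/(2 - (y + y)) = w/y - 3/(2 - 2*y) = -3/(2 - 2*y) + w/y)
p = -6881/24 (p = -9*32 + ((3/2)*(-3) - 5*(-1 - 3))/((-3)*(-1 - 3)) = -288 - 1/3*(-9/2 - 5*(-4))/(-4) = -288 - 1/3*(-1/4)*(-9/2 + 20) = -288 - 1/3*(-1/4)*31/2 = -288 + 31/24 = -6881/24 ≈ -286.71)
u = -33 (u = -21 - 12 = -33)
u + p = -33 - 6881/24 = -7673/24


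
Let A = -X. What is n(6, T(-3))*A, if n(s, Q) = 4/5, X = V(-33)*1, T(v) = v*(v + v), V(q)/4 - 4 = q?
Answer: 464/5 ≈ 92.800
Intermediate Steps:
V(q) = 16 + 4*q
T(v) = 2*v**2 (T(v) = v*(2*v) = 2*v**2)
X = -116 (X = (16 + 4*(-33))*1 = (16 - 132)*1 = -116*1 = -116)
A = 116 (A = -1*(-116) = 116)
n(s, Q) = 4/5 (n(s, Q) = 4*(1/5) = 4/5)
n(6, T(-3))*A = (4/5)*116 = 464/5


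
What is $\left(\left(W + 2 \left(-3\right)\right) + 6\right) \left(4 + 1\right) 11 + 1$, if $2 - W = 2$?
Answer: $1$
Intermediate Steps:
$W = 0$ ($W = 2 - 2 = 0$)
$\left(\left(W + 2 \left(-3\right)\right) + 6\right) \left(4 + 1\right) 11 + 1 = \left(\left(0 + 2 \left(-3\right)\right) + 6\right) \left(4 + 1\right) 11 + 1 = \left(\left(0 - 6\right) + 6\right) 5 \cdot 11 + 1 = \left(-6 + 6\right) 5 \cdot 11 + 1 = 0 \cdot 5 \cdot 11 + 1 = 0 \cdot 11 + 1 = 0 + 1 = 1$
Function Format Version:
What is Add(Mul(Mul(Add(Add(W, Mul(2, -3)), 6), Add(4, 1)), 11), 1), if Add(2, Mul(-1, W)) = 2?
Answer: 1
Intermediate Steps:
W = 0 (W = Add(2, Mul(-1, 2)) = Add(2, -2) = 0)
Add(Mul(Mul(Add(Add(W, Mul(2, -3)), 6), Add(4, 1)), 11), 1) = Add(Mul(Mul(Add(Add(0, Mul(2, -3)), 6), Add(4, 1)), 11), 1) = Add(Mul(Mul(Add(Add(0, -6), 6), 5), 11), 1) = Add(Mul(Mul(Add(-6, 6), 5), 11), 1) = Add(Mul(Mul(0, 5), 11), 1) = Add(Mul(0, 11), 1) = Add(0, 1) = 1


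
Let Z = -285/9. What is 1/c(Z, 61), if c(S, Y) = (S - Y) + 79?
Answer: -3/41 ≈ -0.073171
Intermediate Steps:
Z = -95/3 (Z = -285*⅑ = -95/3 ≈ -31.667)
c(S, Y) = 79 + S - Y
1/c(Z, 61) = 1/(79 - 95/3 - 1*61) = 1/(79 - 95/3 - 61) = 1/(-41/3) = -3/41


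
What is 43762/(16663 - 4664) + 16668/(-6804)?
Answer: 2715481/2267811 ≈ 1.1974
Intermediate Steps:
43762/(16663 - 4664) + 16668/(-6804) = 43762/11999 + 16668*(-1/6804) = 43762*(1/11999) - 463/189 = 43762/11999 - 463/189 = 2715481/2267811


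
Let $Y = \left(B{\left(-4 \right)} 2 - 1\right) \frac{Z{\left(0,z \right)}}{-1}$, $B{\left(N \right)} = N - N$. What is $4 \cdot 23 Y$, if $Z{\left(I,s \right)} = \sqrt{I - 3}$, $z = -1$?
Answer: $92 i \sqrt{3} \approx 159.35 i$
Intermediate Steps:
$B{\left(N \right)} = 0$
$Z{\left(I,s \right)} = \sqrt{-3 + I}$
$Y = i \sqrt{3}$ ($Y = \left(0 \cdot 2 - 1\right) \frac{\sqrt{-3 + 0}}{-1} = \left(0 - 1\right) \sqrt{-3} \left(-1\right) = - i \sqrt{3} \left(-1\right) = - \left(-1\right) i \sqrt{3} = i \sqrt{3} \approx 1.732 i$)
$4 \cdot 23 Y = 4 \cdot 23 i \sqrt{3} = 92 i \sqrt{3}$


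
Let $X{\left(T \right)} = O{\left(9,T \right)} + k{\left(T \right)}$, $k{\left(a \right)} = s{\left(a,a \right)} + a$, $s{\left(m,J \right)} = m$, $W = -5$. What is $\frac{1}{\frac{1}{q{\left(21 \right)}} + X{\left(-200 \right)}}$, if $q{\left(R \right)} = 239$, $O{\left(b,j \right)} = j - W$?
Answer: $- \frac{239}{142204} \approx -0.0016807$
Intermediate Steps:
$O{\left(b,j \right)} = 5 + j$ ($O{\left(b,j \right)} = j - -5 = j + 5 = 5 + j$)
$k{\left(a \right)} = 2 a$ ($k{\left(a \right)} = a + a = 2 a$)
$X{\left(T \right)} = 5 + 3 T$ ($X{\left(T \right)} = \left(5 + T\right) + 2 T = 5 + 3 T$)
$\frac{1}{\frac{1}{q{\left(21 \right)}} + X{\left(-200 \right)}} = \frac{1}{\frac{1}{239} + \left(5 + 3 \left(-200\right)\right)} = \frac{1}{\frac{1}{239} + \left(5 - 600\right)} = \frac{1}{\frac{1}{239} - 595} = \frac{1}{- \frac{142204}{239}} = - \frac{239}{142204}$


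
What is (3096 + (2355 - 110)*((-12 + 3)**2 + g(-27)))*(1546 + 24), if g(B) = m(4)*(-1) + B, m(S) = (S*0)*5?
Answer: 195191820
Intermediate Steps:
m(S) = 0 (m(S) = 0*5 = 0)
g(B) = B (g(B) = 0*(-1) + B = 0 + B = B)
(3096 + (2355 - 110)*((-12 + 3)**2 + g(-27)))*(1546 + 24) = (3096 + (2355 - 110)*((-12 + 3)**2 - 27))*(1546 + 24) = (3096 + 2245*((-9)**2 - 27))*1570 = (3096 + 2245*(81 - 27))*1570 = (3096 + 2245*54)*1570 = (3096 + 121230)*1570 = 124326*1570 = 195191820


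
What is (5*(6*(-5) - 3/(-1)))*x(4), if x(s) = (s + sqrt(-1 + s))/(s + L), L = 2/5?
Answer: -1350/11 - 675*sqrt(3)/22 ≈ -175.87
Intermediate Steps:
L = 2/5 (L = 2*(1/5) = 2/5 ≈ 0.40000)
x(s) = (s + sqrt(-1 + s))/(2/5 + s) (x(s) = (s + sqrt(-1 + s))/(s + 2/5) = (s + sqrt(-1 + s))/(2/5 + s))
(5*(6*(-5) - 3/(-1)))*x(4) = (5*(6*(-5) - 3/(-1)))*(5*(4 + sqrt(-1 + 4))/(2 + 5*4)) = (5*(-30 - 3*(-1)))*(5*(4 + sqrt(3))/(2 + 20)) = (5*(-30 + 3))*(5*(4 + sqrt(3))/22) = (5*(-27))*(5*(1/22)*(4 + sqrt(3))) = -135*(10/11 + 5*sqrt(3)/22) = -1350/11 - 675*sqrt(3)/22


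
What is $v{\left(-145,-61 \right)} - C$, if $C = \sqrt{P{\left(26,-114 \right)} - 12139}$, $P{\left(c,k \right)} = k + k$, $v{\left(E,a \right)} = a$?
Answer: $-61 - i \sqrt{12367} \approx -61.0 - 111.21 i$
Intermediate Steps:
$P{\left(c,k \right)} = 2 k$
$C = i \sqrt{12367}$ ($C = \sqrt{2 \left(-114\right) - 12139} = \sqrt{-228 - 12139} = \sqrt{-12367} = i \sqrt{12367} \approx 111.21 i$)
$v{\left(-145,-61 \right)} - C = -61 - i \sqrt{12367}$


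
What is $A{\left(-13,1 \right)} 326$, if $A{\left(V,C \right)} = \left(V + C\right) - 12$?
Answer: $-7824$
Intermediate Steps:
$A{\left(V,C \right)} = -12 + C + V$ ($A{\left(V,C \right)} = \left(C + V\right) - 12 = -12 + C + V$)
$A{\left(-13,1 \right)} 326 = \left(-12 + 1 - 13\right) 326 = \left(-24\right) 326 = -7824$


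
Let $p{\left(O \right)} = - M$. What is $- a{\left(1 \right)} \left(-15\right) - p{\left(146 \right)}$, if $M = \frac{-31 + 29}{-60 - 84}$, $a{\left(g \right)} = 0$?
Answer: $\frac{1}{72} \approx 0.013889$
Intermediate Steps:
$M = \frac{1}{72}$ ($M = - \frac{2}{-144} = \left(-2\right) \left(- \frac{1}{144}\right) = \frac{1}{72} \approx 0.013889$)
$p{\left(O \right)} = - \frac{1}{72}$ ($p{\left(O \right)} = \left(-1\right) \frac{1}{72} = - \frac{1}{72}$)
$- a{\left(1 \right)} \left(-15\right) - p{\left(146 \right)} = \left(-1\right) 0 \left(-15\right) - - \frac{1}{72} = 0 \left(-15\right) + \frac{1}{72} = 0 + \frac{1}{72} = \frac{1}{72}$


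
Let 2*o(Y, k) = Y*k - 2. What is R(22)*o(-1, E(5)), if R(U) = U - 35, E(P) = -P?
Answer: -39/2 ≈ -19.500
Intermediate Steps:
R(U) = -35 + U
o(Y, k) = -1 + Y*k/2 (o(Y, k) = (Y*k - 2)/2 = (-2 + Y*k)/2 = -1 + Y*k/2)
R(22)*o(-1, E(5)) = (-35 + 22)*(-1 + (½)*(-1)*(-1*5)) = -13*(-1 + (½)*(-1)*(-5)) = -13*(-1 + 5/2) = -13*3/2 = -39/2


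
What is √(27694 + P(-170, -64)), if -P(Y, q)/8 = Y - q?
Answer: √28542 ≈ 168.94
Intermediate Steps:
P(Y, q) = -8*Y + 8*q (P(Y, q) = -8*(Y - q) = -8*Y + 8*q)
√(27694 + P(-170, -64)) = √(27694 + (-8*(-170) + 8*(-64))) = √(27694 + (1360 - 512)) = √(27694 + 848) = √28542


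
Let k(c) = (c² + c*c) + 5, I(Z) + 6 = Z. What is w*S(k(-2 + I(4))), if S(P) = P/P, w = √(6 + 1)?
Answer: √7 ≈ 2.6458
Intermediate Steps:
I(Z) = -6 + Z
w = √7 ≈ 2.6458
k(c) = 5 + 2*c² (k(c) = (c² + c²) + 5 = 2*c² + 5 = 5 + 2*c²)
S(P) = 1
w*S(k(-2 + I(4))) = √7*1 = √7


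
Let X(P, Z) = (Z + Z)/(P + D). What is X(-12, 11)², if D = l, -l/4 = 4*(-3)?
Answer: 121/324 ≈ 0.37346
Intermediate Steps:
l = 48 (l = -16*(-3) = -4*(-12) = 48)
D = 48
X(P, Z) = 2*Z/(48 + P) (X(P, Z) = (Z + Z)/(P + 48) = (2*Z)/(48 + P) = 2*Z/(48 + P))
X(-12, 11)² = (2*11/(48 - 12))² = (2*11/36)² = (2*11*(1/36))² = (11/18)² = 121/324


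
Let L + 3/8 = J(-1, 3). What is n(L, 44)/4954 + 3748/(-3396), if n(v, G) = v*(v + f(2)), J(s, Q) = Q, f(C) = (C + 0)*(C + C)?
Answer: -295566007/269180544 ≈ -1.0980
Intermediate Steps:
f(C) = 2*C² (f(C) = C*(2*C) = 2*C²)
L = 21/8 (L = -3/8 + 3 = 21/8 ≈ 2.6250)
n(v, G) = v*(8 + v) (n(v, G) = v*(v + 2*2²) = v*(v + 2*4) = v*(v + 8) = v*(8 + v))
n(L, 44)/4954 + 3748/(-3396) = (21*(8 + 21/8)/8)/4954 + 3748/(-3396) = ((21/8)*(85/8))*(1/4954) + 3748*(-1/3396) = (1785/64)*(1/4954) - 937/849 = 1785/317056 - 937/849 = -295566007/269180544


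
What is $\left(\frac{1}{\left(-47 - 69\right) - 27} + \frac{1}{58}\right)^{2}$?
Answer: $\frac{7225}{68790436} \approx 0.00010503$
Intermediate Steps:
$\left(\frac{1}{\left(-47 - 69\right) - 27} + \frac{1}{58}\right)^{2} = \left(\frac{1}{-116 - 27} + \frac{1}{58}\right)^{2} = \left(\frac{1}{-143} + \frac{1}{58}\right)^{2} = \left(- \frac{1}{143} + \frac{1}{58}\right)^{2} = \left(\frac{85}{8294}\right)^{2} = \frac{7225}{68790436}$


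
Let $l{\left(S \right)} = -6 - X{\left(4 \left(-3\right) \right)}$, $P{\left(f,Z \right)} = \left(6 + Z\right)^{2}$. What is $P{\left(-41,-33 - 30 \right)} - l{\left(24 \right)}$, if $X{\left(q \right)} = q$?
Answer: $3243$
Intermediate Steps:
$l{\left(S \right)} = 6$ ($l{\left(S \right)} = -6 - 4 \left(-3\right) = -6 - -12 = -6 + 12 = 6$)
$P{\left(-41,-33 - 30 \right)} - l{\left(24 \right)} = \left(6 - 63\right)^{2} - 6 = \left(-57\right)^{2} - 6 = 3249 - 6 = 3243$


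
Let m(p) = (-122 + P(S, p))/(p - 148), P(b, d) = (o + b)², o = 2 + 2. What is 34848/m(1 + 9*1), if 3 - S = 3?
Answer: 2404512/53 ≈ 45368.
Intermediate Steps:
o = 4
S = 0 (S = 3 - 1*3 = 3 - 3 = 0)
P(b, d) = (4 + b)²
m(p) = -106/(-148 + p) (m(p) = (-122 + (4 + 0)²)/(p - 148) = (-122 + 4²)/(-148 + p) = (-122 + 16)/(-148 + p) = -106/(-148 + p))
34848/m(1 + 9*1) = 34848/((-106/(-148 + (1 + 9*1)))) = 34848/((-106/(-148 + (1 + 9)))) = 34848/((-106/(-148 + 10))) = 34848/((-106/(-138))) = 34848/((-106*(-1/138))) = 34848/(53/69) = 34848*(69/53) = 2404512/53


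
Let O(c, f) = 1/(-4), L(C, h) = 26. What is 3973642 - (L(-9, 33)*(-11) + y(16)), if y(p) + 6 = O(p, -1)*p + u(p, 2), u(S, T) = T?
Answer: 3973936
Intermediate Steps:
O(c, f) = -¼
y(p) = -4 - p/4 (y(p) = -6 + (-p/4 + 2) = -6 + (2 - p/4) = -4 - p/4)
3973642 - (L(-9, 33)*(-11) + y(16)) = 3973642 - (26*(-11) + (-4 - ¼*16)) = 3973642 - (-286 + (-4 - 4)) = 3973642 - (-286 - 8) = 3973642 - 1*(-294) = 3973642 + 294 = 3973936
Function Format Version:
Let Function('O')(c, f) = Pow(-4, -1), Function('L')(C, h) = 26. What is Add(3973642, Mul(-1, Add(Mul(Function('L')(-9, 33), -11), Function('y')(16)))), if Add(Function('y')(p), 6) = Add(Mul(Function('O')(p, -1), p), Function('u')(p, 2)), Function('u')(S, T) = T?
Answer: 3973936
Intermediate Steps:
Function('O')(c, f) = Rational(-1, 4)
Function('y')(p) = Add(-4, Mul(Rational(-1, 4), p)) (Function('y')(p) = Add(-6, Add(Mul(Rational(-1, 4), p), 2)) = Add(-6, Add(2, Mul(Rational(-1, 4), p))) = Add(-4, Mul(Rational(-1, 4), p)))
Add(3973642, Mul(-1, Add(Mul(Function('L')(-9, 33), -11), Function('y')(16)))) = Add(3973642, Mul(-1, Add(Mul(26, -11), Add(-4, Mul(Rational(-1, 4), 16))))) = Add(3973642, Mul(-1, Add(-286, Add(-4, -4)))) = Add(3973642, Mul(-1, Add(-286, -8))) = Add(3973642, Mul(-1, -294)) = Add(3973642, 294) = 3973936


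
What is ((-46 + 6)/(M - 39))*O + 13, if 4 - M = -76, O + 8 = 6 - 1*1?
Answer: 653/41 ≈ 15.927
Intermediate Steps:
O = -3 (O = -8 + (6 - 1*1) = -8 + (6 - 1) = -8 + 5 = -3)
M = 80 (M = 4 - 1*(-76) = 4 + 76 = 80)
((-46 + 6)/(M - 39))*O + 13 = ((-46 + 6)/(80 - 39))*(-3) + 13 = -40/41*(-3) + 13 = 120/41 + 13 = 653/41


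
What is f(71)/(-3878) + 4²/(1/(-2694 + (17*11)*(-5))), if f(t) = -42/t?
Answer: -1141944685/19667 ≈ -58064.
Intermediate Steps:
f(71)/(-3878) + 4²/(1/(-2694 + (17*11)*(-5))) = -42/71/(-3878) + 4²/(1/(-2694 + (17*11)*(-5))) = -42*1/71*(-1/3878) + 16/(1/(-2694 + 187*(-5))) = -42/71*(-1/3878) + 16/(1/(-2694 - 935)) = 3/19667 + 16/(1/(-3629)) = 3/19667 + 16/(-1/3629) = 3/19667 + 16*(-3629) = 3/19667 - 58064 = -1141944685/19667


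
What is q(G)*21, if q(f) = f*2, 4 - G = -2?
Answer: 252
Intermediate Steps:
G = 6 (G = 4 - 1*(-2) = 4 + 2 = 6)
q(f) = 2*f
q(G)*21 = (2*6)*21 = 12*21 = 252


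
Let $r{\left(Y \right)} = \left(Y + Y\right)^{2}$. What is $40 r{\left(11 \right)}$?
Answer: $19360$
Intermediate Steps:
$r{\left(Y \right)} = 4 Y^{2}$ ($r{\left(Y \right)} = \left(2 Y\right)^{2} = 4 Y^{2}$)
$40 r{\left(11 \right)} = 40 \cdot 4 \cdot 11^{2} = 40 \cdot 4 \cdot 121 = 40 \cdot 484 = 19360$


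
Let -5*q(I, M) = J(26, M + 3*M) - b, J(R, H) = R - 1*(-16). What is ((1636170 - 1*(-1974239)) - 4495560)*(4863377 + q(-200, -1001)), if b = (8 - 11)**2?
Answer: -21524085864652/5 ≈ -4.3048e+12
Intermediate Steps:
J(R, H) = 16 + R (J(R, H) = R + 16 = 16 + R)
b = 9 (b = (-3)**2 = 9)
q(I, M) = -33/5 (q(I, M) = -((16 + 26) - 1*9)/5 = -(42 - 9)/5 = -1/5*33 = -33/5)
((1636170 - 1*(-1974239)) - 4495560)*(4863377 + q(-200, -1001)) = ((1636170 - 1*(-1974239)) - 4495560)*(4863377 - 33/5) = ((1636170 + 1974239) - 4495560)*(24316852/5) = (3610409 - 4495560)*(24316852/5) = -885151*24316852/5 = -21524085864652/5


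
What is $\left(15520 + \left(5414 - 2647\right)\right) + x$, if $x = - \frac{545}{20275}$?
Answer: $\frac{74153676}{4055} \approx 18287.0$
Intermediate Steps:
$x = - \frac{109}{4055}$ ($x = \left(-545\right) \frac{1}{20275} = - \frac{109}{4055} \approx -0.02688$)
$\left(15520 + \left(5414 - 2647\right)\right) + x = \left(15520 + \left(5414 - 2647\right)\right) - \frac{109}{4055} = \left(15520 + 2767\right) - \frac{109}{4055} = 18287 - \frac{109}{4055} = \frac{74153676}{4055}$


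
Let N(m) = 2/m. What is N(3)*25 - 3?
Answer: 41/3 ≈ 13.667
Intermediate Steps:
N(3)*25 - 3 = (2/3)*25 - 3 = 50/3 - 3 = 41/3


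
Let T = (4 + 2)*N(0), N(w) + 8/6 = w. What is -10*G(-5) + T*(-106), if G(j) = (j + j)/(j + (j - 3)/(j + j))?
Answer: 17308/21 ≈ 824.19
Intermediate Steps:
N(w) = -4/3 + w
G(j) = 2*j/(j + (-3 + j)/(2*j)) (G(j) = (2*j)/(j + (-3 + j)/((2*j))) = (2*j)/(j + (-3 + j)*(1/(2*j))) = (2*j)/(j + (-3 + j)/(2*j)) = 2*j/(j + (-3 + j)/(2*j)))
T = -8 (T = (4 + 2)*(-4/3 + 0) = 6*(-4/3) = -8)
-10*G(-5) + T*(-106) = -40*(-5)²/(-3 - 5 + 2*(-5)²) - 8*(-106) = -40*25/(-3 - 5 + 2*25) + 848 = -40*25/(-3 - 5 + 50) + 848 = -40*25/42 + 848 = -10*50/21 + 848 = -500/21 + 848 = 17308/21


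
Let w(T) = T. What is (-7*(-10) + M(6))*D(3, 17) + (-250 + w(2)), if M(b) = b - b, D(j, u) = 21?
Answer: 1222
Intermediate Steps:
M(b) = 0
(-7*(-10) + M(6))*D(3, 17) + (-250 + w(2)) = (-7*(-10) + 0)*21 + (-250 + 2) = (70 + 0)*21 - 248 = 70*21 - 248 = 1470 - 248 = 1222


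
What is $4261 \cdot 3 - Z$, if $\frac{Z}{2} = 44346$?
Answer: $-75909$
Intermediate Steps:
$Z = 88692$ ($Z = 2 \cdot 44346 = 88692$)
$4261 \cdot 3 - Z = 4261 \cdot 3 - 88692 = 12783 - 88692 = -75909$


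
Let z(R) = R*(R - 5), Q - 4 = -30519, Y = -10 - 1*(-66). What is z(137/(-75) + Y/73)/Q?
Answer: -192453976/914706196875 ≈ -0.00021040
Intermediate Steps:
Y = 56 (Y = -10 + 66 = 56)
Q = -30515 (Q = 4 - 30519 = -30515)
z(R) = R*(-5 + R)
z(137/(-75) + Y/73)/Q = ((137/(-75) + 56/73)*(-5 + (137/(-75) + 56/73)))/(-30515) = ((137*(-1/75) + 56*(1/73))*(-5 + (137*(-1/75) + 56*(1/73))))*(-1/30515) = ((-137/75 + 56/73)*(-5 + (-137/75 + 56/73)))*(-1/30515) = -5801*(-5 - 5801/5475)/5475*(-1/30515) = -5801/5475*(-33176/5475)*(-1/30515) = (192453976/29975625)*(-1/30515) = -192453976/914706196875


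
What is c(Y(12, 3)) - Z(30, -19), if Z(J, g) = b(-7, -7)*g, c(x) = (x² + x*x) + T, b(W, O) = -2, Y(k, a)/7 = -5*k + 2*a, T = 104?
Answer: 285834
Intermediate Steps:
Y(k, a) = -35*k + 14*a (Y(k, a) = 7*(-5*k + 2*a) = -35*k + 14*a)
c(x) = 104 + 2*x² (c(x) = (x² + x*x) + 104 = (x² + x²) + 104 = 2*x² + 104 = 104 + 2*x²)
Z(J, g) = -2*g
c(Y(12, 3)) - Z(30, -19) = (104 + 2*(-35*12 + 14*3)²) - (-2)*(-19) = (104 + 2*(-420 + 42)²) - 1*38 = (104 + 2*(-378)²) - 38 = (104 + 2*142884) - 38 = (104 + 285768) - 38 = 285872 - 38 = 285834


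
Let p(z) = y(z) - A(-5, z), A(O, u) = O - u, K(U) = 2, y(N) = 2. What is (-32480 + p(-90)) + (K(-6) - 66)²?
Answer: -28467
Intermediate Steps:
p(z) = 7 + z (p(z) = 2 - (-5 - z) = 2 + (5 + z) = 7 + z)
(-32480 + p(-90)) + (K(-6) - 66)² = (-32480 + (7 - 90)) + (2 - 66)² = (-32480 - 83) + (-64)² = -32563 + 4096 = -28467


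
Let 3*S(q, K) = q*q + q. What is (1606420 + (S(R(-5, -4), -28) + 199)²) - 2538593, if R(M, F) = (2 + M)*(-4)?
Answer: -869172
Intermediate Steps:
R(M, F) = -8 - 4*M
S(q, K) = q/3 + q²/3 (S(q, K) = (q*q + q)/3 = (q² + q)/3 = (q + q²)/3 = q/3 + q²/3)
(1606420 + (S(R(-5, -4), -28) + 199)²) - 2538593 = (1606420 + ((-8 - 4*(-5))*(1 + (-8 - 4*(-5)))/3 + 199)²) - 2538593 = (1606420 + ((-8 + 20)*(1 + (-8 + 20))/3 + 199)²) - 2538593 = (1606420 + ((⅓)*12*(1 + 12) + 199)²) - 2538593 = (1606420 + ((⅓)*12*13 + 199)²) - 2538593 = (1606420 + (52 + 199)²) - 2538593 = (1606420 + 251²) - 2538593 = (1606420 + 63001) - 2538593 = 1669421 - 2538593 = -869172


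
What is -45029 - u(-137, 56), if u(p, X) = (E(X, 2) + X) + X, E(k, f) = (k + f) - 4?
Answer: -45195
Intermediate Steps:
E(k, f) = -4 + f + k (E(k, f) = (f + k) - 4 = -4 + f + k)
u(p, X) = -2 + 3*X (u(p, X) = ((-4 + 2 + X) + X) + X = ((-2 + X) + X) + X = (-2 + 2*X) + X = -2 + 3*X)
-45029 - u(-137, 56) = -45029 - (-2 + 3*56) = -45029 - (-2 + 168) = -45029 - 1*166 = -45029 - 166 = -45195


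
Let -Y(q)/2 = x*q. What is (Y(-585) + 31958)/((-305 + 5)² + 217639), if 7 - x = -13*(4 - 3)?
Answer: 55358/307639 ≈ 0.17994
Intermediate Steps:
x = 20 (x = 7 - (-13)*(4 - 3) = 7 - (-13) = 7 - 1*(-13) = 7 + 13 = 20)
Y(q) = -40*q
(Y(-585) + 31958)/((-305 + 5)² + 217639) = (-40*(-585) + 31958)/((-305 + 5)² + 217639) = (23400 + 31958)/((-300)² + 217639) = 55358/(90000 + 217639) = 55358/307639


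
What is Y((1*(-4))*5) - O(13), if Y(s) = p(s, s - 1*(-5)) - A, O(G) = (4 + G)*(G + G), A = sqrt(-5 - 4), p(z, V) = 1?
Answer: -441 - 3*I ≈ -441.0 - 3.0*I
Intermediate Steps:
A = 3*I (A = sqrt(-9) = 3*I ≈ 3.0*I)
O(G) = 2*G*(4 + G) (O(G) = (4 + G)*(2*G) = 2*G*(4 + G))
Y(s) = 1 - 3*I
Y((1*(-4))*5) - O(13) = (1 - 3*I) - 2*13*(4 + 13) = (1 - 3*I) - 2*13*17 = (1 - 3*I) - 1*442 = (1 - 3*I) - 442 = -441 - 3*I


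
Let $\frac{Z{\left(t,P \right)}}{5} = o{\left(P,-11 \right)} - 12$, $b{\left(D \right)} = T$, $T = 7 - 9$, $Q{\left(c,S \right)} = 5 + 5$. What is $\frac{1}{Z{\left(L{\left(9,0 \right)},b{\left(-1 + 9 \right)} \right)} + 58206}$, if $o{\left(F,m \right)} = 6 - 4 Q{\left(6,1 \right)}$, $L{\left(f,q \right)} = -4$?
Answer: $\frac{1}{57976} \approx 1.7249 \cdot 10^{-5}$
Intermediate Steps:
$Q{\left(c,S \right)} = 10$
$T = -2$ ($T = 7 - 9 = -2$)
$b{\left(D \right)} = -2$
$o{\left(F,m \right)} = -34$ ($o{\left(F,m \right)} = 6 - 40 = -34$)
$Z{\left(t,P \right)} = -230$ ($Z{\left(t,P \right)} = 5 \left(-34 - 12\right) = 5 \left(-46\right) = -230$)
$\frac{1}{Z{\left(L{\left(9,0 \right)},b{\left(-1 + 9 \right)} \right)} + 58206} = \frac{1}{-230 + 58206} = \frac{1}{57976}$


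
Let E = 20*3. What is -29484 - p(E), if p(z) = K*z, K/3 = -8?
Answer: -28044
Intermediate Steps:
K = -24 (K = 3*(-8) = -24)
E = 60
p(z) = -24*z
-29484 - p(E) = -29484 - (-24)*60 = -29484 - 1*(-1440) = -29484 + 1440 = -28044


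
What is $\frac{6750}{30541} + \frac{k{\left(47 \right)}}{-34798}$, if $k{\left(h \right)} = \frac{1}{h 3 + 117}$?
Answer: $\frac{60600686459}{274193555244} \approx 0.22101$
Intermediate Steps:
$k{\left(h \right)} = \frac{1}{117 + 3 h}$ ($k{\left(h \right)} = \frac{1}{3 h + 117} = \frac{1}{117 + 3 h}$)
$\frac{6750}{30541} + \frac{k{\left(47 \right)}}{-34798} = \frac{6750}{30541} + \frac{\frac{1}{3} \frac{1}{39 + 47}}{-34798} = 6750 \cdot \frac{1}{30541} + \frac{1}{3 \cdot 86} \left(- \frac{1}{34798}\right) = \frac{6750}{30541} + \frac{1}{3} \cdot \frac{1}{86} \left(- \frac{1}{34798}\right) = \frac{6750}{30541} + \frac{1}{258} \left(- \frac{1}{34798}\right) = \frac{6750}{30541} - \frac{1}{8977884} = \frac{60600686459}{274193555244}$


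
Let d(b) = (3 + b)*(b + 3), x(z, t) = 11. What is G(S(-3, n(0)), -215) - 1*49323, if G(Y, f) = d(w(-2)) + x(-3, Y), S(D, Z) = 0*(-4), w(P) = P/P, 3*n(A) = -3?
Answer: -49296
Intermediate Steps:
n(A) = -1 (n(A) = (⅓)*(-3) = -1)
w(P) = 1
d(b) = (3 + b)² (d(b) = (3 + b)*(3 + b) = (3 + b)²)
S(D, Z) = 0
G(Y, f) = 27 (G(Y, f) = (3 + 1)² + 11 = 4² + 11 = 16 + 11 = 27)
G(S(-3, n(0)), -215) - 1*49323 = 27 - 1*49323 = 27 - 49323 = -49296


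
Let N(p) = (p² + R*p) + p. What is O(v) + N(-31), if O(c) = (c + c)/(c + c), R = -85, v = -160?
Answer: 3566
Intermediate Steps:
O(c) = 1 (O(c) = (2*c)/((2*c)) = (2*c)*(1/(2*c)) = 1)
N(p) = p² - 84*p (N(p) = (p² - 85*p) + p = p² - 84*p)
O(v) + N(-31) = 1 - 31*(-84 - 31) = 1 - 31*(-115) = 1 + 3565 = 3566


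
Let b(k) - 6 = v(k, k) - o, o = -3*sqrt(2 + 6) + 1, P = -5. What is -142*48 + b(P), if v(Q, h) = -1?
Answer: -6812 + 6*sqrt(2) ≈ -6803.5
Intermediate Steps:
o = 1 - 6*sqrt(2) (o = -6*sqrt(2) + 1 = 1 - 6*sqrt(2) ≈ -7.4853)
b(k) = 4 + 6*sqrt(2) (b(k) = 6 + (-1 - (1 - 6*sqrt(2))) = 6 + (-1 + (-1 + 6*sqrt(2))) = 6 + (-2 + 6*sqrt(2)) = 4 + 6*sqrt(2))
-142*48 + b(P) = -142*48 + (4 + 6*sqrt(2)) = -6816 + (4 + 6*sqrt(2)) = -6812 + 6*sqrt(2)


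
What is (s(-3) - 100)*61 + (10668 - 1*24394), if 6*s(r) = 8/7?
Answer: -416102/21 ≈ -19814.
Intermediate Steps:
s(r) = 4/21 (s(r) = (8/7)/6 = (8*(1/7))/6 = (1/6)*(8/7) = 4/21)
(s(-3) - 100)*61 + (10668 - 1*24394) = (4/21 - 100)*61 + (10668 - 1*24394) = -2096/21*61 + (10668 - 24394) = -127856/21 - 13726 = -416102/21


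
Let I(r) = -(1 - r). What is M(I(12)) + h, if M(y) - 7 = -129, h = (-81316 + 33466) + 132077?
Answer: 84105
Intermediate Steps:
I(r) = -1 + r
h = 84227 (h = -47850 + 132077 = 84227)
M(y) = -122 (M(y) = 7 - 129 = -122)
M(I(12)) + h = -122 + 84227 = 84105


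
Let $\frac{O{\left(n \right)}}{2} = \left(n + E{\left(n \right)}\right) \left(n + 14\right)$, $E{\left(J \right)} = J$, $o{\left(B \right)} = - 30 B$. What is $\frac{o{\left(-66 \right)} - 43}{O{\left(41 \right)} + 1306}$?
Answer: $\frac{1937}{10326} \approx 0.18758$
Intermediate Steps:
$O{\left(n \right)} = 4 n \left(14 + n\right)$ ($O{\left(n \right)} = 2 \left(n + n\right) \left(n + 14\right) = 2 \cdot 2 n \left(14 + n\right) = 4 n \left(14 + n\right)$)
$\frac{o{\left(-66 \right)} - 43}{O{\left(41 \right)} + 1306} = \frac{\left(-30\right) \left(-66\right) - 43}{4 \cdot 41 \left(14 + 41\right) + 1306} = \frac{1980 - 43}{4 \cdot 41 \cdot 55 + 1306} = \frac{1937}{9020 + 1306} = \frac{1937}{10326}$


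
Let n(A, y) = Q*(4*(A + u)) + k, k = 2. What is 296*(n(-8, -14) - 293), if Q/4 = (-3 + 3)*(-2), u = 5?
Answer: -86136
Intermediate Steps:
Q = 0 (Q = 4*((-3 + 3)*(-2)) = 4*(0*(-2)) = 4*0 = 0)
n(A, y) = 2 (n(A, y) = 0*(4*(A + 5)) + 2 = 0*(4*(5 + A)) + 2 = 0*(20 + 4*A) + 2 = 0 + 2 = 2)
296*(n(-8, -14) - 293) = 296*(2 - 293) = 296*(-291) = -86136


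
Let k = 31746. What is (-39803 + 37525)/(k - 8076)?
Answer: -1139/11835 ≈ -0.096240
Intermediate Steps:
(-39803 + 37525)/(k - 8076) = (-39803 + 37525)/(31746 - 8076) = -2278/23670 = -2278*1/23670 = -1139/11835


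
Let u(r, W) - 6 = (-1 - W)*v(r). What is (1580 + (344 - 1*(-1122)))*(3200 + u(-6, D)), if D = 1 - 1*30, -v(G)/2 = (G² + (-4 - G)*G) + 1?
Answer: 5501076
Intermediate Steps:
v(G) = -2 - 2*G² - 2*G*(-4 - G) (v(G) = -2*((G² + (-4 - G)*G) + 1) = -2*((G² + G*(-4 - G)) + 1) = -2*(1 + G² + G*(-4 - G)) = -2 - 2*G² - 2*G*(-4 - G))
D = -29 (D = 1 - 30 = -29)
u(r, W) = 6 + (-1 - W)*(-2 + 8*r)
(1580 + (344 - 1*(-1122)))*(3200 + u(-6, D)) = (1580 + (344 - 1*(-1122)))*(3200 + (8 - 8*(-6) - 2*(-29)*(-1 + 4*(-6)))) = (1580 + (344 + 1122))*(3200 + (8 + 48 - 2*(-29)*(-1 - 24))) = (1580 + 1466)*(3200 + (8 + 48 - 2*(-29)*(-25))) = 3046*(3200 + (8 + 48 - 1450)) = 3046*(3200 - 1394) = 3046*1806 = 5501076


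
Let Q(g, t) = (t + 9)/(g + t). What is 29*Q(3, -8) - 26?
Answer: -159/5 ≈ -31.800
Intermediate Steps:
Q(g, t) = (9 + t)/(g + t)
29*Q(3, -8) - 26 = 29*((9 - 8)/(3 - 8)) - 26 = 29*(1/(-5)) - 26 = 29*(-⅕*1) - 26 = 29*(-⅕) - 26 = -29/5 - 26 = -159/5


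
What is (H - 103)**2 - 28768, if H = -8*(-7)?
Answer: -26559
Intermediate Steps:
H = 56
(H - 103)**2 - 28768 = (56 - 103)**2 - 28768 = (-47)**2 - 28768 = 2209 - 28768 = -26559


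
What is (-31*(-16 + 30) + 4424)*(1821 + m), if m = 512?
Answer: 9308670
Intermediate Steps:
(-31*(-16 + 30) + 4424)*(1821 + m) = (-31*(-16 + 30) + 4424)*(1821 + 512) = (-31*14 + 4424)*2333 = (-434 + 4424)*2333 = 3990*2333 = 9308670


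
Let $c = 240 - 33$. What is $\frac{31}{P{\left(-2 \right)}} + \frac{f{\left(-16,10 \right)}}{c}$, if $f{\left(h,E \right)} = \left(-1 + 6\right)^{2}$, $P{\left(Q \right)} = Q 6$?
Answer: $- \frac{2039}{828} \approx -2.4626$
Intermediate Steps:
$c = 207$ ($c = 240 - 33 = 207$)
$P{\left(Q \right)} = 6 Q$
$f{\left(h,E \right)} = 25$ ($f{\left(h,E \right)} = 5^{2} = 25$)
$\frac{31}{P{\left(-2 \right)}} + \frac{f{\left(-16,10 \right)}}{c} = \frac{31}{6 \left(-2\right)} + \frac{25}{207} = \frac{31}{-12} + 25 \cdot \frac{1}{207} = 31 \left(- \frac{1}{12}\right) + \frac{25}{207} = - \frac{31}{12} + \frac{25}{207} = - \frac{2039}{828}$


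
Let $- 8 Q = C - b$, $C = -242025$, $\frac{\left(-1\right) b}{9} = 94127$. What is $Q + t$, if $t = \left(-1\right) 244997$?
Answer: $- \frac{1282547}{4} \approx -3.2064 \cdot 10^{5}$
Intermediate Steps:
$b = -847143$ ($b = \left(-9\right) 94127 = -847143$)
$Q = - \frac{302559}{4}$ ($Q = - \frac{-242025 - -847143}{8} = - \frac{-242025 + 847143}{8} = \left(- \frac{1}{8}\right) 605118 = - \frac{302559}{4} \approx -75640.0$)
$t = -244997$
$Q + t = - \frac{302559}{4} - 244997 = - \frac{1282547}{4}$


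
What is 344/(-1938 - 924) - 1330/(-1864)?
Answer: 791311/1333692 ≈ 0.59332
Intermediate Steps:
344/(-1938 - 924) - 1330/(-1864) = 344/(-2862) - 1330*(-1/1864) = 344*(-1/2862) + 665/932 = -172/1431 + 665/932 = 791311/1333692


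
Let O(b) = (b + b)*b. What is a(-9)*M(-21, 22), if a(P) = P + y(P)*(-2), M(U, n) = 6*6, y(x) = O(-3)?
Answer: -1620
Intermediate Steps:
O(b) = 2*b² (O(b) = (2*b)*b = 2*b²)
y(x) = 18 (y(x) = 2*(-3)² = 2*9 = 18)
M(U, n) = 36
a(P) = -36 + P (a(P) = P + 18*(-2) = P - 36 = -36 + P)
a(-9)*M(-21, 22) = (-36 - 9)*36 = -45*36 = -1620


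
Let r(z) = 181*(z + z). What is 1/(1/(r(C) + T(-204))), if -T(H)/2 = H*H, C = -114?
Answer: -124500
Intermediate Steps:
T(H) = -2*H**2 (T(H) = -2*H*H = -2*H**2)
r(z) = 362*z (r(z) = 181*(2*z) = 362*z)
1/(1/(r(C) + T(-204))) = 1/(1/(362*(-114) - 2*(-204)**2)) = 1/(1/(-41268 - 2*41616)) = 1/(1/(-41268 - 83232)) = 1/(1/(-124500)) = 1/(-1/124500) = -124500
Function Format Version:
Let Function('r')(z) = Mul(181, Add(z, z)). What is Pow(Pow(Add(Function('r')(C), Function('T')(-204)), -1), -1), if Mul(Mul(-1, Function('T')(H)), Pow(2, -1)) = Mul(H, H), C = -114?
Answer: -124500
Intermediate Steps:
Function('T')(H) = Mul(-2, Pow(H, 2)) (Function('T')(H) = Mul(-2, Mul(H, H)) = Mul(-2, Pow(H, 2)))
Function('r')(z) = Mul(362, z) (Function('r')(z) = Mul(181, Mul(2, z)) = Mul(362, z))
Pow(Pow(Add(Function('r')(C), Function('T')(-204)), -1), -1) = Pow(Pow(Add(Mul(362, -114), Mul(-2, Pow(-204, 2))), -1), -1) = Pow(Pow(Add(-41268, Mul(-2, 41616)), -1), -1) = Pow(Pow(Add(-41268, -83232), -1), -1) = Pow(Pow(-124500, -1), -1) = Pow(Rational(-1, 124500), -1) = -124500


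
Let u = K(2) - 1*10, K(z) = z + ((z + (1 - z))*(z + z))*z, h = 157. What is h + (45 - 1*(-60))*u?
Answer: 157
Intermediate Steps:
K(z) = z + 2*z² (K(z) = z + (1*(2*z))*z = z + (2*z)*z = z + 2*z²)
u = 0 (u = 2*(1 + 2*2) - 1*10 = 2*(1 + 4) - 10 = 2*5 - 10 = 10 - 10 = 0)
h + (45 - 1*(-60))*u = 157 + (45 - 1*(-60))*0 = 157 + (45 + 60)*0 = 157 + 105*0 = 157 + 0 = 157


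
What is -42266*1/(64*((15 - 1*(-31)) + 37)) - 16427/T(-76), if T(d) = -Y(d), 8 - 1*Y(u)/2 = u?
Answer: 5009971/55776 ≈ 89.823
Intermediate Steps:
Y(u) = 16 - 2*u
T(d) = -16 + 2*d (T(d) = -(16 - 2*d) = -16 + 2*d)
-42266*1/(64*((15 - 1*(-31)) + 37)) - 16427/T(-76) = -42266*1/(64*((15 - 1*(-31)) + 37)) - 16427/(-16 + 2*(-76)) = -42266*1/(64*((15 + 31) + 37)) - 16427/(-16 - 152) = -42266*1/(64*(46 + 37)) - 16427/(-168) = -42266/(64*83) - 16427*(-1/168) = -42266/5312 + 16427/168 = -42266*1/5312 + 16427/168 = -21133/2656 + 16427/168 = 5009971/55776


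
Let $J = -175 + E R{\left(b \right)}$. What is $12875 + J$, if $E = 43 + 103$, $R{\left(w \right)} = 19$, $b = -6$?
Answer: $15474$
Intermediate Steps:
$E = 146$
$J = 2599$ ($J = -175 + 146 \cdot 19 = -175 + 2774 = 2599$)
$12875 + J = 12875 + 2599 = 15474$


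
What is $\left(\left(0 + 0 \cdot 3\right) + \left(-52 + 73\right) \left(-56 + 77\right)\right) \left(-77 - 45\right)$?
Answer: $-53802$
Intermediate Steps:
$\left(\left(0 + 0 \cdot 3\right) + \left(-52 + 73\right) \left(-56 + 77\right)\right) \left(-77 - 45\right) = \left(\left(0 + 0\right) + 21 \cdot 21\right) \left(-77 - 45\right) = \left(0 + 441\right) \left(-122\right) = 441 \left(-122\right) = -53802$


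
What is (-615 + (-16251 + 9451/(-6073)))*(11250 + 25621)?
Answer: -3776942422699/6073 ≈ -6.2192e+8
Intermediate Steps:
(-615 + (-16251 + 9451/(-6073)))*(11250 + 25621) = (-615 + (-16251 + 9451*(-1/6073)))*36871 = (-615 + (-16251 - 9451/6073))*36871 = (-615 - 98701774/6073)*36871 = -102436669/6073*36871 = -3776942422699/6073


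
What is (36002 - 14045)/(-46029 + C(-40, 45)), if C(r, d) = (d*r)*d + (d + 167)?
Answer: -21957/126817 ≈ -0.17314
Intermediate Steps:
C(r, d) = 167 + d + r*d² (C(r, d) = r*d² + (167 + d) = 167 + d + r*d²)
(36002 - 14045)/(-46029 + C(-40, 45)) = (36002 - 14045)/(-46029 + (167 + 45 - 40*45²)) = 21957/(-46029 + (167 + 45 - 40*2025)) = 21957/(-46029 + (167 + 45 - 81000)) = 21957/(-46029 - 80788) = 21957/(-126817) = 21957*(-1/126817) = -21957/126817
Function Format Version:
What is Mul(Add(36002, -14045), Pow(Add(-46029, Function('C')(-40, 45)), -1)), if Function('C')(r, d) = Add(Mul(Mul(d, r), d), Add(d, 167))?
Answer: Rational(-21957, 126817) ≈ -0.17314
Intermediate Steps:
Function('C')(r, d) = Add(167, d, Mul(r, Pow(d, 2))) (Function('C')(r, d) = Add(Mul(r, Pow(d, 2)), Add(167, d)) = Add(167, d, Mul(r, Pow(d, 2))))
Mul(Add(36002, -14045), Pow(Add(-46029, Function('C')(-40, 45)), -1)) = Mul(Add(36002, -14045), Pow(Add(-46029, Add(167, 45, Mul(-40, Pow(45, 2)))), -1)) = Mul(21957, Pow(Add(-46029, Add(167, 45, Mul(-40, 2025))), -1)) = Mul(21957, Pow(Add(-46029, Add(167, 45, -81000)), -1)) = Mul(21957, Pow(Add(-46029, -80788), -1)) = Mul(21957, Pow(-126817, -1)) = Mul(21957, Rational(-1, 126817)) = Rational(-21957, 126817)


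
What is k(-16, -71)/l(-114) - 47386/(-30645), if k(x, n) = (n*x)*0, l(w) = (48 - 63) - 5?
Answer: 47386/30645 ≈ 1.5463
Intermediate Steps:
l(w) = -20 (l(w) = -15 - 5 = -20)
k(x, n) = 0
k(-16, -71)/l(-114) - 47386/(-30645) = 0/(-20) - 47386/(-30645) = 0*(-1/20) - 47386*(-1/30645) = 0 + 47386/30645 = 47386/30645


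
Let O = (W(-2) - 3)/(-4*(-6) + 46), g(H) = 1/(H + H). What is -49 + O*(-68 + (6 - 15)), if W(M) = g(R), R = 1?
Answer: -185/4 ≈ -46.250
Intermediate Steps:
g(H) = 1/(2*H)
W(M) = ½ (W(M) = (½)/1 = (½)*1 = ½)
O = -1/28 (O = (½ - 3)/(-4*(-6) + 46) = -5/(2*(24 + 46)) = -5/2/70 = -5/2*1/70 = -1/28 ≈ -0.035714)
-49 + O*(-68 + (6 - 15)) = -49 - (-68 + (6 - 15))/28 = -49 - (-68 - 9)/28 = -49 - 1/28*(-77) = -49 + 11/4 = -185/4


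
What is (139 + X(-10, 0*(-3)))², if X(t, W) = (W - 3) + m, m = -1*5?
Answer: 17161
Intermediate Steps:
m = -5
X(t, W) = -8 + W (X(t, W) = (W - 3) - 5 = (-3 + W) - 5 = -8 + W)
(139 + X(-10, 0*(-3)))² = (139 + (-8 + 0*(-3)))² = (139 + (-8 + 0))² = (139 - 8)² = 131² = 17161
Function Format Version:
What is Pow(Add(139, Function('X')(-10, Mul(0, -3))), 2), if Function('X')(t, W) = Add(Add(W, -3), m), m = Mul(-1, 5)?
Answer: 17161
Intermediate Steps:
m = -5
Function('X')(t, W) = Add(-8, W) (Function('X')(t, W) = Add(Add(W, -3), -5) = Add(Add(-3, W), -5) = Add(-8, W))
Pow(Add(139, Function('X')(-10, Mul(0, -3))), 2) = Pow(Add(139, Add(-8, Mul(0, -3))), 2) = Pow(Add(139, Add(-8, 0)), 2) = Pow(Add(139, -8), 2) = Pow(131, 2) = 17161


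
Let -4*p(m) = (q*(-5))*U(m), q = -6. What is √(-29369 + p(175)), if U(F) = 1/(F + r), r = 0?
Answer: I*√143908310/70 ≈ 171.37*I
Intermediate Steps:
U(F) = 1/F (U(F) = 1/(F + 0) = 1/F)
p(m) = -15/(2*m) (p(m) = -(-6*(-5))/(4*m) = -15/(2*m))
√(-29369 + p(175)) = √(-29369 - 15/2/175) = √(-29369 - 15/2*1/175) = √(-29369 - 3/70) = √(-2055833/70) = I*√143908310/70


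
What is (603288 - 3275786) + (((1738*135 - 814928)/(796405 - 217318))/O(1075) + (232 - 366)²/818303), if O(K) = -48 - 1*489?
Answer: -680063755732885530128/254467453966857 ≈ -2.6725e+6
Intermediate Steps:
O(K) = -537 (O(K) = -48 - 489 = -537)
(603288 - 3275786) + (((1738*135 - 814928)/(796405 - 217318))/O(1075) + (232 - 366)²/818303) = (603288 - 3275786) + (((1738*135 - 814928)/(796405 - 217318))/(-537) + (232 - 366)²/818303) = -2672498 + (((234630 - 814928)/579087)*(-1/537) + (-134)²*(1/818303)) = -2672498 + (-580298*1/579087*(-1/537) + 17956*(1/818303)) = -2672498 + (-580298/579087*(-1/537) + 17956/818303) = -2672498 + (580298/310969719 + 17956/818303) = -2672498 + 6058631868658/254467453966857 = -680063755732885530128/254467453966857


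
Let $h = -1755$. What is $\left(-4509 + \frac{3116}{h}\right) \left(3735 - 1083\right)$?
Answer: $- \frac{538315948}{45} \approx -1.1963 \cdot 10^{7}$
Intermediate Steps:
$\left(-4509 + \frac{3116}{h}\right) \left(3735 - 1083\right) = \left(-4509 + \frac{3116}{-1755}\right) \left(3735 - 1083\right) = \left(-4509 + 3116 \left(- \frac{1}{1755}\right)\right) \left(3735 + \left(\left(320 - 3\right) - 1400\right)\right) = \left(-4509 - \frac{3116}{1755}\right) \left(3735 + \left(317 - 1400\right)\right) = - \frac{7916411 \left(3735 - 1083\right)}{1755} = \left(- \frac{7916411}{1755}\right) 2652 = - \frac{538315948}{45}$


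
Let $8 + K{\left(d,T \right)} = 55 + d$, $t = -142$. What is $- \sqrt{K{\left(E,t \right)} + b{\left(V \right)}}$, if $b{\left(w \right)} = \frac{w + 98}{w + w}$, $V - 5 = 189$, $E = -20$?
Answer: $- \frac{2 \sqrt{65281}}{97} \approx -5.2681$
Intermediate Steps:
$K{\left(d,T \right)} = 47 + d$ ($K{\left(d,T \right)} = -8 + \left(55 + d\right) = 47 + d$)
$V = 194$ ($V = 5 + 189 = 194$)
$b{\left(w \right)} = \frac{98 + w}{2 w}$
$- \sqrt{K{\left(E,t \right)} + b{\left(V \right)}} = - \sqrt{\left(47 - 20\right) + \frac{98 + 194}{2 \cdot 194}} = - \sqrt{27 + \frac{1}{2} \cdot \frac{1}{194} \cdot 292} = - \sqrt{27 + \frac{73}{97}} = - \sqrt{\frac{2692}{97}} = - \frac{2 \sqrt{65281}}{97}$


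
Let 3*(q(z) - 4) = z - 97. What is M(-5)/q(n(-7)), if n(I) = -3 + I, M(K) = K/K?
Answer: -3/95 ≈ -0.031579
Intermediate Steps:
M(K) = 1
q(z) = -85/3 + z/3 (q(z) = 4 + (z - 97)/3 = 4 + (-97 + z)/3 = 4 + (-97/3 + z/3) = -85/3 + z/3)
M(-5)/q(n(-7)) = 1/(-85/3 + (-3 - 7)/3) = 1/(-85/3 + (⅓)*(-10)) = 1/(-85/3 - 10/3) = 1/(-95/3) = 1*(-3/95) = -3/95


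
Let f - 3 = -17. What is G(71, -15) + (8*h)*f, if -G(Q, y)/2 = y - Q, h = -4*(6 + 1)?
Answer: 3308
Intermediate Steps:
f = -14 (f = 3 - 17 = -14)
h = -28 (h = -4*7 = -28)
G(Q, y) = -2*y + 2*Q (G(Q, y) = -2*(y - Q) = -2*y + 2*Q)
G(71, -15) + (8*h)*f = (-2*(-15) + 2*71) + (8*(-28))*(-14) = (30 + 142) - 224*(-14) = 172 + 3136 = 3308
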